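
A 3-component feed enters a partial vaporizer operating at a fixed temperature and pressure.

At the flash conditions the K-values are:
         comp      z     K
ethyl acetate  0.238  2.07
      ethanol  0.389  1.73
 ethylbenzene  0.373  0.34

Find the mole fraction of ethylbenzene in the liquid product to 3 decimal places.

x_ethylbenzene = 0.563

Rachford–Rice: g(ψ) = Σ zᵢ(Kᵢ−1)/(1+ψ(Kᵢ−1)) = 0.
Feasibility: ΣzᵢKᵢ = 1.292, Σzᵢ/Kᵢ = 1.437 — both > 1, two phases present.
Iterate (Newton) starting at ψ = 0.5:
  ψ = 0.500: g = 0.0065, g' = -0.589 → ψ = 0.511
Converged at ψ = 0.511.
Compositions from xᵢ = zᵢ/(1+ψ(Kᵢ−1)), yᵢ = Kᵢxᵢ:
  ethyl acetate: x = 0.154, y = 0.319
  ethanol: x = 0.283, y = 0.490
  ethylbenzene: x = 0.563, y = 0.191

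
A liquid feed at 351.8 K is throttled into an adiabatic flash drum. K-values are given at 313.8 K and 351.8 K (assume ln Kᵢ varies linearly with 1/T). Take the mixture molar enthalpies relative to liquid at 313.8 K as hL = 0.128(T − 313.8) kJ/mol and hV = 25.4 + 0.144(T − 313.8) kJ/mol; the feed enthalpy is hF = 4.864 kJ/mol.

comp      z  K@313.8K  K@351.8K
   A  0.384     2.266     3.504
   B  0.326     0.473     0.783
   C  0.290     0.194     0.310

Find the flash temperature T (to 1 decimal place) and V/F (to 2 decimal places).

Adiabatic flash: solve Rachford–Rice at each trial T, then check hF = ψ·hV(T) + (1−ψ)·hL(T).
  T = 313.8 K: K = (2.266, 0.473, 0.194), RR gives ψ = 0.095, H_out = 2.412 kJ/mol
  T = 351.8 K: K = (3.504, 0.783, 0.310), RR gives ψ = 0.552, H_out = 19.222 kJ/mol
  T = 332.8 K: K = (2.853, 0.617, 0.249), RR gives ψ = 0.341, H_out = 11.185 kJ/mol
  T = 323.3 K: K = (2.551, 0.543, 0.220), RR gives ψ = 0.226, H_out = 6.999 kJ/mol
  T = 318.6 K: K = (2.408, 0.507, 0.207), RR gives ψ = 0.164, H_out = 4.801 kJ/mol
  T = 321.0 K: K = (2.481, 0.525, 0.214), RR gives ψ = 0.197, H_out = 5.938 kJ/mol
Linear interpolation between T = 318.6 (H_out = 4.801) and T = 321.0 (H_out = 5.938) on hF = 4.864 gives T ≈ 318.7 K, at which ψ = 0.17.

T = 318.7 K, V/F = 0.17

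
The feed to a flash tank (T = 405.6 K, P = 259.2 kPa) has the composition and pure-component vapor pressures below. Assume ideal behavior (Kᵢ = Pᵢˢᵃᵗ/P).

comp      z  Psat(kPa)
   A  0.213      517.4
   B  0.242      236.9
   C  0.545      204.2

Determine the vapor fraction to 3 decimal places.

Raoult's law: Kᵢ = Pᵢˢᵃᵗ/P = Pᵢˢᵃᵗ/259.2.
  K_A = 517.4/259.2 = 1.99614, K_B = 236.9/259.2 = 0.91397, K_C = 204.2/259.2 = 0.78781
Material balance + equilibrium reduce to Σ zᵢ(Kᵢ−1)/(1+ψ(Kᵢ−1)) = 0.
Check two-phase: ΣzᵢKᵢ = 1.076 > 1 and Σzᵢ/Kᵢ = 1.063 > 1, so g(0) = 0.076 > 0 and g(1) = -0.063 < 0.
Newton iteration, ψ⁰ = 0.56:
  ψ = 0.560: g = -0.0169, g' = -0.121 → ψ = 0.420
  ψ = 0.420: g = 0.0011, g' = -0.137 → ψ = 0.428
Converged at ψ = 0.428.

ψ = 0.428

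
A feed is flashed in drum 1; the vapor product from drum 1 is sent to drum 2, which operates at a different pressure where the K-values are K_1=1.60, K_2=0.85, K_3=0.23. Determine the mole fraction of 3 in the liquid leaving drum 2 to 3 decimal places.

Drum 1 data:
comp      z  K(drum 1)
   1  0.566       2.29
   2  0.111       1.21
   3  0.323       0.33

x_3 (drum 2) = 0.368

Drum 1:
Rachford–Rice: g(ψ₁) = Σ zᵢ(Kᵢ−1)/(1+ψ₁(Kᵢ−1)) = 0.
Check two-phase: ΣzᵢKᵢ = 1.537 > 1 and Σzᵢ/Kᵢ = 1.318 > 1, so g(0) = 0.537 > 0 and g(1) = -0.318 < 0.
Iterate (Newton) starting at ψ₁ = 0.6:
  ψ₁ = 0.600: g = 0.0704, g' = -0.709 → ψ₁ = 0.699
  ψ₁ = 0.699: g = -0.0030, g' = -0.777 → ψ₁ = 0.695
Converged at ψ₁ = 0.695.
Drum-1 compositions:
  1: x = 0.298, y = 0.683
  2: x = 0.097, y = 0.117
  3: x = 0.605, y = 0.200
Drum-2 feed = drum-1 vapor: z₂ = (0.6832, 0.1172, 0.1996).
Drum 2:
Newton iteration, ψ₂⁰ = 0.43:
  ψ₂ = 0.430: g = 0.0773, g' = -0.423 → ψ₂ = 0.613
  ψ₂ = 0.613: g = -0.0106, g' = -0.559 → ψ₂ = 0.594
  ψ₂ = 0.594: g = -0.0002, g' = -0.539 → ψ₂ = 0.593
Converged at ψ₂ = 0.593.
  1: x = 0.504, y = 0.806
  2: x = 0.129, y = 0.109
  3: x = 0.368, y = 0.085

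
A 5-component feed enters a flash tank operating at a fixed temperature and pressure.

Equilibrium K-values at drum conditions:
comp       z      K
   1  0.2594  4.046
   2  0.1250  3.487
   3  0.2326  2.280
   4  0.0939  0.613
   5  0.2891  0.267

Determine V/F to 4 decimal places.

Material balance + equilibrium reduce to Σ zᵢ(Kᵢ−1)/(1+V/F(Kᵢ−1)) = 0.
Check two-phase: ΣzᵢKᵢ = 2.1505 > 1 and Σzᵢ/Kᵢ = 1.4379 > 1, so g(0) = 1.1505 > 0 and g(1) = -0.4379 < 0.
Newton iteration, V/F⁰ = 0.47:
  V/F = 0.4700: g = 0.28646, g' = -1.1025 → V/F = 0.7298
  V/F = 0.7298: g = 0.00318, g' = -1.1767 → V/F = 0.7325
Converged at V/F = 0.7325.

V/F = 0.7325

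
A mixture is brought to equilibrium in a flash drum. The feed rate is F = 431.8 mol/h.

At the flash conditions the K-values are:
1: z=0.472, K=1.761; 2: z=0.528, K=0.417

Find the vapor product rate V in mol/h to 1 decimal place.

V = 50.0 mol/h

Let ψ = V/F and solve Σ zᵢ(Kᵢ−1)/(1+ψ(Kᵢ−1)) = 0.
g(0) = ΣzᵢKᵢ − 1 = 0.051 and g(1) = 1 − Σzᵢ/Kᵢ = -0.534, so a root lies in (0, 1).
Binary case is linear: z₁(K₁−1)(1+ψ(K₂−1)) + z₂(K₂−1)(1+ψ(K₁−1)) = 0
⇒ ψ = [z₁(K₁−1)+z₂(K₂−1)] / [−(K₁−1)(K₂−1)] = 0.0514/0.4437 = 0.116
Then V = ψ·F = 0.1158·431.8 = 50.0 mol/h and L = F − V = 381.8 mol/h.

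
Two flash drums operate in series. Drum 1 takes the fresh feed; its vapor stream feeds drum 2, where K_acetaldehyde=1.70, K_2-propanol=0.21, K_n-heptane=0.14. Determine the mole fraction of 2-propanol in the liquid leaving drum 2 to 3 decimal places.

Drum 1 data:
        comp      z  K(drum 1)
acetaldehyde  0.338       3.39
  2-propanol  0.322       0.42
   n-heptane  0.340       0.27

Drum 1:
Material balance + equilibrium reduce to Σ zᵢ(Kᵢ−1)/(1+ψ₁(Kᵢ−1)) = 0.
Feasibility: ΣzᵢKᵢ = 1.373, Σzᵢ/Kᵢ = 2.126 — both > 1, two phases present.
Iterate (Newton) starting at ψ₁ = 0.68:
  ψ₁ = 0.680: g = -0.4935, g' = -1.290 → ψ₁ = 0.297
  ψ₁ = 0.297: g = -0.0705, g' = -1.113 → ψ₁ = 0.234
  ψ₁ = 0.234: g = 0.0026, g' = -1.203 → ψ₁ = 0.236
Converged at ψ₁ = 0.236.
Drum-1 compositions:
  acetaldehyde: x = 0.216, y = 0.732
  2-propanol: x = 0.373, y = 0.157
  n-heptane: x = 0.411, y = 0.111
Drum-2 feed = drum-1 vapor: z₂ = (0.7324, 0.1567, 0.1109).
Drum 2:
Let ψ₂ = V/F and solve Σ zᵢ(Kᵢ−1)/(1+ψ₂(Kᵢ−1)) = 0.
g(0) = ΣzᵢKᵢ − 1 = 0.293 and g(1) = 1 − Σzᵢ/Kᵢ = -0.969, so a root lies in (0, 1).
Iterate (Newton) starting at ψ₂ = 0.5:
  ψ₂ = 0.500: g = 0.0077, g' = -0.717 → ψ₂ = 0.511
Converged at ψ₂ = 0.511.
  acetaldehyde: x = 0.539, y = 0.917
  2-propanol: x = 0.263, y = 0.055
  n-heptane: x = 0.198, y = 0.028

x_2-propanol (drum 2) = 0.263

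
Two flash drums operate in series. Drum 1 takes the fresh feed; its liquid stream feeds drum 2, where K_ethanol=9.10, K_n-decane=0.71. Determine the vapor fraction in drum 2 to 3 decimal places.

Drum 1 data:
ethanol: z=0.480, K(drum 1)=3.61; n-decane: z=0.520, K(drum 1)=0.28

V/F (drum 2) = 0.649

Drum 1:
Material balance + equilibrium reduce to Σ zᵢ(Kᵢ−1)/(1+ψ₁(Kᵢ−1)) = 0.
Check two-phase: ΣzᵢKᵢ = 1.878 > 1 and Σzᵢ/Kᵢ = 1.990 > 1, so g(0) = 0.878 > 0 and g(1) = -0.990 < 0.
Newton iteration, ψ₁⁰ = 0.59:
  ψ₁ = 0.590: g = -0.1577, g' = -1.322 → ψ₁ = 0.471
  ψ₁ = 0.471: g = -0.0042, g' = -1.275 → ψ₁ = 0.467
Converged at ψ₁ = 0.467.
Drum-1 compositions:
  ethanol: x = 0.216, y = 0.781
  n-decane: x = 0.784, y = 0.219
Drum-2 feed = drum-1 liquid: z₂ = (0.2162, 0.7838).
Drum 2:
Binary case is linear: z₁(K₁−1)(1+ψ₂(K₂−1)) + z₂(K₂−1)(1+ψ₂(K₁−1)) = 0
⇒ ψ₂ = [z₁(K₁−1)+z₂(K₂−1)] / [−(K₁−1)(K₂−1)] = 1.5241/2.3490 = 0.649
  ethanol: x = 0.035, y = 0.315
  n-decane: x = 0.965, y = 0.685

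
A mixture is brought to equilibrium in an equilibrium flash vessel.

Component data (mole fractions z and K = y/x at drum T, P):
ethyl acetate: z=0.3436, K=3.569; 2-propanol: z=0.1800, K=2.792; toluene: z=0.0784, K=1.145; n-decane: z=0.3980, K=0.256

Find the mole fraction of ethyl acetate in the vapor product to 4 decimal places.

Iterate (Newton) starting at V/F = 0.47:
  V/F = 0.4700: g = 0.13028, g' = -1.1581 → V/F = 0.5825
  V/F = 0.5825: g = -0.00070, g' = -1.1898 → V/F = 0.5819
Converged at V/F = 0.5819.
Compositions from xᵢ = zᵢ/(1+V/F(Kᵢ−1)), yᵢ = Kᵢxᵢ:
  ethyl acetate: x = 0.1377, y = 0.4915
  2-propanol: x = 0.0881, y = 0.2460
  toluene: x = 0.0723, y = 0.0828
  n-decane: x = 0.7019, y = 0.1797

y_ethyl acetate = 0.4915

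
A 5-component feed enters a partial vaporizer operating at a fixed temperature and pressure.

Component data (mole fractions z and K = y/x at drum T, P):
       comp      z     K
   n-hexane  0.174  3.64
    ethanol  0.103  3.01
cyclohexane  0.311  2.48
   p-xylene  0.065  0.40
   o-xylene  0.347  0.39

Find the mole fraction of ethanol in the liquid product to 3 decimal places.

x_ethanol = 0.041

Newton–Raphson from V/F = 0.5:
  V/F = 0.500: g = 0.2055, g' = -0.869 → V/F = 0.737
  V/F = 0.737: g = 0.0055, g' = -0.864 → V/F = 0.743
Converged at V/F = 0.743.
Compositions from xᵢ = zᵢ/(1+V/F(Kᵢ−1)), yᵢ = Kᵢxᵢ:
  n-hexane: x = 0.059, y = 0.214
  ethanol: x = 0.041, y = 0.124
  cyclohexane: x = 0.148, y = 0.367
  p-xylene: x = 0.117, y = 0.047
  o-xylene: x = 0.635, y = 0.247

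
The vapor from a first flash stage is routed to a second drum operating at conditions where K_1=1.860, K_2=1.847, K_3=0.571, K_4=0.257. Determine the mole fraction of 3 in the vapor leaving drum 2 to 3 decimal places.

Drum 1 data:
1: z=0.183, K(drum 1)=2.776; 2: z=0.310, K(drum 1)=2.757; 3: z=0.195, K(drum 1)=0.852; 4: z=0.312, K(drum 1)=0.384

Drum 1:
Newton iteration, ψ₁⁰ = 0.53:
  ψ₁ = 0.530: g = 0.1328, g' = -0.676 → ψ₁ = 0.726
  ψ₁ = 0.726: g = 0.0010, g' = -0.688 → ψ₁ = 0.728
Converged at ψ₁ = 0.728.
Drum-1 compositions:
  1: x = 0.080, y = 0.222
  2: x = 0.136, y = 0.375
  3: x = 0.219, y = 0.186
  4: x = 0.566, y = 0.217
Drum-2 feed = drum-1 vapor: z₂ = (0.2216, 0.3750, 0.1862, 0.2172).
Drum 2:
Iterate (Newton) starting at ψ₂ = 0.5:
  ψ₂ = 0.500: g = -0.0021, g' = -0.572 → ψ₂ = 0.496
Converged at ψ₂ = 0.496.
  1: x = 0.155, y = 0.289
  2: x = 0.264, y = 0.488
  3: x = 0.237, y = 0.135
  4: x = 0.344, y = 0.088

y_3 (drum 2) = 0.135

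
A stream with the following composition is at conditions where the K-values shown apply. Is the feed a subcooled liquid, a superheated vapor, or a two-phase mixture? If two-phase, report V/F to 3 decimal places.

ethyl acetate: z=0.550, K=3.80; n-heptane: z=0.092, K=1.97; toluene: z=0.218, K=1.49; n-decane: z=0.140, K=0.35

ΣzᵢKᵢ = 2.645; Σzᵢ/Kᵢ = 0.738.
Since Σzᵢ/Kᵢ < 1 the mixture is above its dew point — single vapor phase.

superheated vapor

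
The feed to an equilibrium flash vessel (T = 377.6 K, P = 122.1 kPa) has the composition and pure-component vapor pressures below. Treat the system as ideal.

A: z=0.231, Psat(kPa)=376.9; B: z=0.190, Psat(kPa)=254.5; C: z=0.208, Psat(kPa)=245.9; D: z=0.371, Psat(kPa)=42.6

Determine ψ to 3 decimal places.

ψ = 0.691

Raoult's law: Kᵢ = Pᵢˢᵃᵗ/P = Pᵢˢᵃᵗ/122.1.
  K_A = 376.9/122.1 = 3.08681, K_B = 254.5/122.1 = 2.08436, K_C = 245.9/122.1 = 2.01392, K_D = 42.6/122.1 = 0.34889
Newton iteration, ψ⁰ = 0.5:
  ψ = 0.500: g = 0.1513, g' = -0.775 → ψ = 0.695
  ψ = 0.695: g = -0.0035, g' = -0.839 → ψ = 0.691
Converged at ψ = 0.691.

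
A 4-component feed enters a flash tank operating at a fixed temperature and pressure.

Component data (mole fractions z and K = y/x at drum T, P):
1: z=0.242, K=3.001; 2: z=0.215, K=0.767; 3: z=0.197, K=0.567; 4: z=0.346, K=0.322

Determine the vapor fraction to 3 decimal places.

ψ = 0.113

Let ψ = V/F and solve Σ zᵢ(Kᵢ−1)/(1+ψ(Kᵢ−1)) = 0.
Check two-phase: ΣzᵢKᵢ = 1.114 > 1 and Σzᵢ/Kᵢ = 1.783 > 1, so g(0) = 0.114 > 0 and g(1) = -0.783 < 0.
Newton iteration, ψ⁰ = 0.38:
  ψ = 0.380: g = -0.1980, g' = -0.668 → ψ = 0.084
  ψ = 0.084: g = 0.0265, g' = -0.942 → ψ = 0.112
  ψ = 0.112: g = 0.0008, g' = -0.886 → ψ = 0.113
Converged at ψ = 0.113.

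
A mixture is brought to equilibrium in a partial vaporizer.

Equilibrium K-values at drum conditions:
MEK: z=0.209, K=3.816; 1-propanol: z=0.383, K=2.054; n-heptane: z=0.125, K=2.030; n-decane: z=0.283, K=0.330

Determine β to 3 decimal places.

Let β = V/F and solve Σ zᵢ(Kᵢ−1)/(1+β(Kᵢ−1)) = 0.
Feasibility: ΣzᵢKᵢ = 1.931, Σzᵢ/Kᵢ = 1.160 — both > 1, two phases present.
Newton–Raphson from β = 0.5:
  β = 0.500: g = 0.3086, g' = -0.813 → β = 0.879
  β = 0.879: g = -0.0153, g' = -1.041 → β = 0.865
Converged at β = 0.865.

β = 0.865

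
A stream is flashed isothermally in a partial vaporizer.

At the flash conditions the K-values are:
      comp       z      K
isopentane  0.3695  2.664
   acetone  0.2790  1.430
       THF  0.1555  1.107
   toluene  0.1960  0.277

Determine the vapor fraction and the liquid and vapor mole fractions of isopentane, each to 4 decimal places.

ψ = 0.8388, x_isopentane = 0.1542, y_isopentane = 0.4109

Newton–Raphson from ψ = 0.3:
  ψ = 0.3000: g = 0.35154, g' = -0.6644 → ψ = 0.8291
  ψ = 0.8291: g = 0.00833, g' = -0.8488 → ψ = 0.8389
  ψ = 0.8389: g = -0.00010, g' = -0.8694 → ψ = 0.8388
Converged at ψ = 0.8388.
Compositions from xᵢ = zᵢ/(1+ψ(Kᵢ−1)), yᵢ = Kᵢxᵢ:
  isopentane: x = 0.1542, y = 0.4109
  acetone: x = 0.2050, y = 0.2932
  THF: x = 0.1427, y = 0.1580
  toluene: x = 0.4980, y = 0.1380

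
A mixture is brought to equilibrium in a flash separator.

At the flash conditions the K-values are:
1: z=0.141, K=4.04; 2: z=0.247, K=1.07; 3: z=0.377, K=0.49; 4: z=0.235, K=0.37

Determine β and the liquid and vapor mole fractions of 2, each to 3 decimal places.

Material balance + equilibrium reduce to Σ zᵢ(Kᵢ−1)/(1+β(Kᵢ−1)) = 0.
g(0) = ΣzᵢKᵢ − 1 = 0.106 and g(1) = 1 − Σzᵢ/Kᵢ = -0.670, so a root lies in (0, 1).
Iterate (Newton) starting at β = 0.5:
  β = 0.500: g = -0.2874, g' = -0.582 → β = 0.006
  β = 0.006: g = 0.0968, g' = -1.451 → β = 0.073
  β = 0.073: g = 0.0134, g' = -1.083 → β = 0.085
Converged at β = 0.085.
Compositions from xᵢ = zᵢ/(1+β(Kᵢ−1)), yᵢ = Kᵢxᵢ:
  1: x = 0.112, y = 0.452
  2: x = 0.246, y = 0.263
  3: x = 0.394, y = 0.193
  4: x = 0.248, y = 0.092

β = 0.085, x_2 = 0.246, y_2 = 0.263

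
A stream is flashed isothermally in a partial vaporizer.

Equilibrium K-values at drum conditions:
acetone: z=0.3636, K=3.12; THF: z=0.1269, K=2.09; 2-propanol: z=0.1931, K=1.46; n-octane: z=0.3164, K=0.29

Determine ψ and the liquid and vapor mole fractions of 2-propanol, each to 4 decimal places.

ψ = 0.7096, x_2-propanol = 0.1456, y_2-propanol = 0.2125

Newton–Raphson from ψ = 0.48:
  ψ = 0.4800: g = 0.20484, g' = -0.8609 → ψ = 0.7179
  ψ = 0.7179: g = -0.00820, g' = -0.9910 → ψ = 0.7097
  ψ = 0.7097: g = -0.00005, g' = -0.9796 → ψ = 0.7096
Converged at ψ = 0.7096.
Compositions from xᵢ = zᵢ/(1+ψ(Kᵢ−1)), yᵢ = Kᵢxᵢ:
  acetone: x = 0.1452, y = 0.4530
  THF: x = 0.0716, y = 0.1495
  2-propanol: x = 0.1456, y = 0.2125
  n-octane: x = 0.6377, y = 0.1849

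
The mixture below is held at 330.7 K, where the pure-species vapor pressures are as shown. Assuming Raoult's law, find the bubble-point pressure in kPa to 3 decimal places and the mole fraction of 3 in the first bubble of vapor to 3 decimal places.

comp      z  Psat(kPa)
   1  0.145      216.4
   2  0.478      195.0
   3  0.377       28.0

Pbub = 135.144 kPa, y_3 = 0.078

At the bubble point ψ → 0, so ΣzᵢKᵢ = 1 with Kᵢ = Pᵢˢᵃᵗ/P ⇒ P = ΣzᵢPᵢˢᵃᵗ.
P = 0.145·216.4 + 0.478·195.0 + 0.377·28.0 = 135.144 kPa
yᵢ = zᵢPᵢˢᵃᵗ/P ⇒ y_3 = 0.377·28.0/135.144 = 0.078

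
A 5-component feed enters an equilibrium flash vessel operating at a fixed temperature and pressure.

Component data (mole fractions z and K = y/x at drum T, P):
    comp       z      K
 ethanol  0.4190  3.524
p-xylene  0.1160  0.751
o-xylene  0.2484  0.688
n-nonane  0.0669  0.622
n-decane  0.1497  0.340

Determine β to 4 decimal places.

Let β = V/F and solve Σ zᵢ(Kᵢ−1)/(1+β(Kᵢ−1)) = 0.
g(0) = ΣzᵢKᵢ − 1 = 0.8271 and g(1) = 1 − Σzᵢ/Kᵢ = -0.1823, so a root lies in (0, 1).
Newton–Raphson from β = 0.43:
  β = 0.4300: g = 0.21714, g' = -0.7959 → β = 0.7028
  β = 0.7028: g = 0.02824, g' = -0.6417 → β = 0.7468
Converged at β = 0.7468.

β = 0.7468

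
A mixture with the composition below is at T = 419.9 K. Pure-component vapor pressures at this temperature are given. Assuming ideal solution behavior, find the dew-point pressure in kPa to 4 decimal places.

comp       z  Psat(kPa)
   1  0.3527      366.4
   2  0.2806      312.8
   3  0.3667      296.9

Pdew = 323.1264 kPa

At the dew point ψ → 1, so Σzᵢ/Kᵢ = 1 with Kᵢ = Pᵢˢᵃᵗ/P ⇒ 1/P = Σzᵢ/Pᵢˢᵃᵗ.
1/P = 0.3527/366.4 + 0.2806/312.8 + 0.3667/296.9 = 0.0030948 ⇒ P = 323.1264 kPa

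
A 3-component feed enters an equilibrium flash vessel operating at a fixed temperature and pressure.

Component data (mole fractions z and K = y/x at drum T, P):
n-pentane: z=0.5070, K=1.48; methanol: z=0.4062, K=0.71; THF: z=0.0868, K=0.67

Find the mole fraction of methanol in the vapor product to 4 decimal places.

y_methanol = 0.3591

Let ψ = V/F and solve Σ zᵢ(Kᵢ−1)/(1+ψ(Kᵢ−1)) = 0.
Feasibility: ΣzᵢKᵢ = 1.0969, Σzᵢ/Kᵢ = 1.0442 — both > 1, two phases present.
Iterate (Newton) starting at ψ = 0.45:
  ψ = 0.4500: g = 0.03101, g' = -0.1372 → ψ = 0.6760
  ψ = 0.6760: g = 0.00035, g' = -0.1351 → ψ = 0.6786
Converged at ψ = 0.6786.
Compositions from xᵢ = zᵢ/(1+ψ(Kᵢ−1)), yᵢ = Kᵢxᵢ:
  n-pentane: x = 0.3824, y = 0.5660
  methanol: x = 0.5057, y = 0.3591
  THF: x = 0.1118, y = 0.0749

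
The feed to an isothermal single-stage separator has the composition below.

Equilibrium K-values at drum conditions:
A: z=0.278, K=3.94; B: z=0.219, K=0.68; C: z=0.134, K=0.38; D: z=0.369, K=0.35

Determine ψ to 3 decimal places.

ψ = 0.259

Let ψ = V/F and solve Σ zᵢ(Kᵢ−1)/(1+ψ(Kᵢ−1)) = 0.
g(0) = ΣzᵢKᵢ − 1 = 0.424 and g(1) = 1 − Σzᵢ/Kᵢ = -0.800, so a root lies in (0, 1).
Iterate (Newton) starting at ψ = 0.4:
  ψ = 0.400: g = -0.1394, g' = -0.913 → ψ = 0.247
  ψ = 0.247: g = 0.0132, g' = -1.125 → ψ = 0.259
Converged at ψ = 0.259.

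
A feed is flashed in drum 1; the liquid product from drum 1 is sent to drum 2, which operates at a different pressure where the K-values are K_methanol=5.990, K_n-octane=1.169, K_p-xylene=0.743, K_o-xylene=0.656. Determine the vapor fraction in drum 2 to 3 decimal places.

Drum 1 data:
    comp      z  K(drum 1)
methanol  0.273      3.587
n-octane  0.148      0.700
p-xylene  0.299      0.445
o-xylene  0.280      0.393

Drum 1:
Rachford–Rice: g(ψ₁) = Σ zᵢ(Kᵢ−1)/(1+ψ₁(Kᵢ−1)) = 0.
Feasibility: ΣzᵢKᵢ = 1.326, Σzᵢ/Kᵢ = 1.672 — both > 1, two phases present.
Newton iteration, ψ₁⁰ = 0.51:
  ψ₁ = 0.510: g = -0.2255, g' = -0.754 → ψ₁ = 0.211
  ψ₁ = 0.211: g = 0.0268, g' = -1.034 → ψ₁ = 0.237
Converged at ψ₁ = 0.237.
Drum-1 compositions:
  methanol: x = 0.169, y = 0.607
  n-octane: x = 0.159, y = 0.112
  p-xylene: x = 0.344, y = 0.153
  o-xylene: x = 0.327, y = 0.129
Drum-2 feed = drum-1 liquid: z₂ = (0.1691, 0.1594, 0.3444, 0.3271).
Drum 2:
Let ψ₂ = V/F and solve Σ zᵢ(Kᵢ−1)/(1+ψ₂(Kᵢ−1)) = 0.
Feasibility: ΣzᵢKᵢ = 1.670, Σzᵢ/Kᵢ = 1.127 — both > 1, two phases present.
Newton iteration, ψ₂⁰ = 0.61:
  ψ₂ = 0.610: g = -0.0143, g' = -0.355 → ψ₂ = 0.570
  ψ₂ = 0.570: g = 0.0005, g' = -0.380 → ψ₂ = 0.571
Converged at ψ₂ = 0.571.
  methanol: x = 0.044, y = 0.263
  n-octane: x = 0.145, y = 0.170
  p-xylene: x = 0.404, y = 0.300
  o-xylene: x = 0.407, y = 0.267

V/F (drum 2) = 0.571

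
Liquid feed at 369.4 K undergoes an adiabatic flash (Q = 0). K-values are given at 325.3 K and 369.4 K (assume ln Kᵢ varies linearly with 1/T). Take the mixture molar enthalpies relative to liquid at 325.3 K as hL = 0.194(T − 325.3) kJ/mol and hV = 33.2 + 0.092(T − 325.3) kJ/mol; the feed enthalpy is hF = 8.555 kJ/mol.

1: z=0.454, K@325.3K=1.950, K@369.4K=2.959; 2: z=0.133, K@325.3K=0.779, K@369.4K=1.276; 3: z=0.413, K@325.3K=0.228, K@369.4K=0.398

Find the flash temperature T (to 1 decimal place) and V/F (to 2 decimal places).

T = 331.6 K, V/F = 0.23

Adiabatic flash: solve Rachford–Rice at each trial T, then check hF = ψ·hV(T) + (1−ψ)·hL(T).
  T = 325.3 K: K = (1.950, 0.779, 0.228), RR gives ψ = 0.129, H_out = 4.275 kJ/mol
  T = 369.4 K: K = (2.959, 1.276, 0.398), RR gives ψ = 0.669, H_out = 27.743 kJ/mol
  T = 347.4 K: K = (2.435, 1.013, 0.307), RR gives ψ = 0.426, H_out = 17.465 kJ/mol
  T = 336.4 K: K = (2.188, 0.893, 0.266), RR gives ψ = 0.292, H_out = 11.513 kJ/mol
  T = 330.9 K: K = (2.069, 0.835, 0.247), RR gives ψ = 0.216, H_out = 8.133 kJ/mol
  T = 333.6 K: K = (2.127, 0.863, 0.256), RR gives ψ = 0.254, H_out = 9.835 kJ/mol
  T = 332.2 K: K = (2.097, 0.849, 0.251), RR gives ψ = 0.235, H_out = 8.963 kJ/mol
Linear interpolation between T = 330.9 (H_out = 8.133) and T = 332.2 (H_out = 8.963) on hF = 8.555 gives T ≈ 331.6 K, at which ψ = 0.23.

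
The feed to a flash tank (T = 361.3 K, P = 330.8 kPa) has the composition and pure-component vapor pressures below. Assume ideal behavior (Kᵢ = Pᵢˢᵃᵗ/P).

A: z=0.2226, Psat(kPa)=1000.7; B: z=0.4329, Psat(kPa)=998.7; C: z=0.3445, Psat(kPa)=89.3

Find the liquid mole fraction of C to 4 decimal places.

Raoult's law: Kᵢ = Pᵢˢᵃᵗ/P = Pᵢˢᵃᵗ/330.8.
  K_A = 1000.7/330.8 = 3.025091, K_B = 998.7/330.8 = 3.019045, K_C = 89.3/330.8 = 0.269952
Material balance + equilibrium reduce to Σ zᵢ(Kᵢ−1)/(1+β(Kᵢ−1)) = 0.
Feasibility: ΣzᵢKᵢ = 2.0733, Σzᵢ/Kᵢ = 1.4931 — both > 1, two phases present.
Newton–Raphson from β = 0.41:
  β = 0.4100: g = 0.36555, g' = -1.1747 → β = 0.7212
  β = 0.7212: g = 0.00793, g' = -1.2623 → β = 0.7275
  β = 0.7275: g = -0.00004, g' = -1.2738 → β = 0.7274
Converged at β = 0.7274.
Compositions from xᵢ = zᵢ/(1+β(Kᵢ−1)), yᵢ = Kᵢxᵢ:
  A: x = 0.0900, y = 0.2723
  B: x = 0.1754, y = 0.5294
  C: x = 0.7346, y = 0.1983

x_C = 0.7346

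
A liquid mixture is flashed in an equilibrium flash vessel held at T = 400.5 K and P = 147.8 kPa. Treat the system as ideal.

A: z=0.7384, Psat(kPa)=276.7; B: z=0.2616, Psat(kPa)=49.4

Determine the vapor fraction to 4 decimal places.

Raoult's law: Kᵢ = Pᵢˢᵃᵗ/P = Pᵢˢᵃᵗ/147.8.
  K_A = 276.7/147.8 = 1.872124, K_B = 49.4/147.8 = 0.334235
Rachford–Rice: g(ψ) = Σ zᵢ(Kᵢ−1)/(1+ψ(Kᵢ−1)) = 0.
g(0) = ΣzᵢKᵢ − 1 = 0.4698 and g(1) = 1 − Σzᵢ/Kᵢ = -0.1771, so a root lies in (0, 1).
Binary case is linear: z₁(K₁−1)(1+ψ(K₂−1)) + z₂(K₂−1)(1+ψ(K₁−1)) = 0
⇒ ψ = [z₁(K₁−1)+z₂(K₂−1)] / [−(K₁−1)(K₂−1)] = 0.46981/0.58063 = 0.8091

ψ = 0.8091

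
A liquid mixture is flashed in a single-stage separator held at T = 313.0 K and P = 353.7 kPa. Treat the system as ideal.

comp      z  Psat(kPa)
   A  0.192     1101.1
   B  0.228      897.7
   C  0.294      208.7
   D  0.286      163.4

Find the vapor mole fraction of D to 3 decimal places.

y_D = 0.188

Raoult's law: Kᵢ = Pᵢˢᵃᵗ/P = Pᵢˢᵃᵗ/353.7.
  K_A = 1101.1/353.7 = 3.11309, K_B = 897.7/353.7 = 2.53803, K_C = 208.7/353.7 = 0.59005, K_D = 163.4/353.7 = 0.46197
Material balance + equilibrium reduce to Σ zᵢ(Kᵢ−1)/(1+ψ(Kᵢ−1)) = 0.
Check two-phase: ΣzᵢKᵢ = 1.482 > 1 and Σzᵢ/Kᵢ = 1.269 > 1, so g(0) = 0.482 > 0 and g(1) = -0.269 < 0.
Newton–Raphson from ψ = 0.65:
  ψ = 0.650: g = -0.0546, g' = -0.575 → ψ = 0.555
  ψ = 0.555: g = 0.0006, g' = -0.590 → ψ = 0.556
Converged at ψ = 0.556.
Compositions from xᵢ = zᵢ/(1+ψ(Kᵢ−1)), yᵢ = Kᵢxᵢ:
  A: x = 0.088, y = 0.275
  B: x = 0.123, y = 0.312
  C: x = 0.381, y = 0.225
  D: x = 0.408, y = 0.188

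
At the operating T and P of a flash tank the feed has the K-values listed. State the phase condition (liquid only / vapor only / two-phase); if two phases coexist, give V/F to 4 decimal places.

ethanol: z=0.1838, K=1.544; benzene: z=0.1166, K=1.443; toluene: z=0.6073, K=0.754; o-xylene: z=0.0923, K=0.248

ΣzᵢKᵢ = 0.9328; Σzᵢ/Kᵢ = 1.3775.
Since ΣzᵢKᵢ < 1 the mixture is below its bubble point — single liquid phase.

liquid only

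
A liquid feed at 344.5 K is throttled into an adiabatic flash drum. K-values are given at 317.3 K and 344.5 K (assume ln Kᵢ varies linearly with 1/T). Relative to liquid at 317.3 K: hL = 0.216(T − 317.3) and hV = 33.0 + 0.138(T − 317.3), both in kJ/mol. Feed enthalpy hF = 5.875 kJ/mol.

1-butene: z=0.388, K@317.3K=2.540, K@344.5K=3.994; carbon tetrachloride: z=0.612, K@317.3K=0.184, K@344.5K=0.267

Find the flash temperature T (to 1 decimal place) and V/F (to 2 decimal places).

Adiabatic flash: solve Rachford–Rice at each trial T, then check hF = ψ·hV(T) + (1−ψ)·hL(T).
  T = 317.3 K: K = (2.540, 0.184), RR gives ψ = 0.078, H_out = 2.577 kJ/mol
  T = 344.5 K: K = (3.994, 0.267), RR gives ψ = 0.325, H_out = 15.908 kJ/mol
  T = 330.9 K: K = (3.215, 0.223), RR gives ψ = 0.223, H_out = 10.069 kJ/mol
  T = 324.1 K: K = (2.865, 0.203), RR gives ψ = 0.159, H_out = 6.622 kJ/mol
  T = 320.7 K: K = (2.699, 0.193), RR gives ψ = 0.121, H_out = 4.691 kJ/mol
  T = 322.4 K: K = (2.781, 0.198), RR gives ψ = 0.140, H_out = 5.677 kJ/mol
Linear interpolation between T = 322.4 (H_out = 5.677) and T = 324.1 (H_out = 6.622) on hF = 5.875 gives T ≈ 322.8 K, at which ψ = 0.14.

T = 322.8 K, V/F = 0.14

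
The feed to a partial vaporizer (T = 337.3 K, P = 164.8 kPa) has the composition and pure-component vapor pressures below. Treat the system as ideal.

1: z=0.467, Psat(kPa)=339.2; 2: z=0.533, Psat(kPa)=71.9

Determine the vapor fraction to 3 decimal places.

ψ = 0.325

Raoult's law: Kᵢ = Pᵢˢᵃᵗ/P = Pᵢˢᵃᵗ/164.8.
  K_1 = 339.2/164.8 = 2.05825, K_2 = 71.9/164.8 = 0.43629
Rachford–Rice: g(ψ) = Σ zᵢ(Kᵢ−1)/(1+ψ(Kᵢ−1)) = 0.
Check two-phase: ΣzᵢKᵢ = 1.194 > 1 and Σzᵢ/Kᵢ = 1.449 > 1, so g(0) = 0.194 > 0 and g(1) = -0.449 < 0.
Binary case is linear: z₁(K₁−1)(1+ψ(K₂−1)) + z₂(K₂−1)(1+ψ(K₁−1)) = 0
⇒ ψ = [z₁(K₁−1)+z₂(K₂−1)] / [−(K₁−1)(K₂−1)] = 0.1937/0.5966 = 0.325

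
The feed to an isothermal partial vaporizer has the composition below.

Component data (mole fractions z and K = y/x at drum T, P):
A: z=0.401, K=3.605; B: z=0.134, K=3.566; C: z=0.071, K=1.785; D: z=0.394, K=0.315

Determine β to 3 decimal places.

β = 0.709

Material balance + equilibrium reduce to Σ zᵢ(Kᵢ−1)/(1+β(Kᵢ−1)) = 0.
Check two-phase: ΣzᵢKᵢ = 2.174 > 1 and Σzᵢ/Kᵢ = 1.439 > 1, so g(0) = 1.174 > 0 and g(1) = -0.439 < 0.
Iterate (Newton) starting at β = 0.5:
  β = 0.500: g = 0.2338, g' = -1.133 → β = 0.706
  β = 0.706: g = 0.0029, g' = -1.161 → β = 0.709
Converged at β = 0.709.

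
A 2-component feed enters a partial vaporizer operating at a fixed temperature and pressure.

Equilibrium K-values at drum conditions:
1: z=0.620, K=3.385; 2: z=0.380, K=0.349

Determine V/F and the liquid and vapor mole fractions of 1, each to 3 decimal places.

V/F = 0.793, x_1 = 0.214, y_1 = 0.726

Rachford–Rice: g(V/F) = Σ zᵢ(Kᵢ−1)/(1+V/F(Kᵢ−1)) = 0.
Check two-phase: ΣzᵢKᵢ = 2.231 > 1 and Σzᵢ/Kᵢ = 1.272 > 1, so g(0) = 1.231 > 0 and g(1) = -0.272 < 0.
Newton iteration, V/F⁰ = 0.5:
  V/F = 0.500: g = 0.3077, g' = -1.088 → V/F = 0.783
  V/F = 0.783: g = 0.0112, g' = -1.099 → V/F = 0.793
Converged at V/F = 0.793.
Compositions from xᵢ = zᵢ/(1+V/F(Kᵢ−1)), yᵢ = Kᵢxᵢ:
  1: x = 0.214, y = 0.726
  2: x = 0.786, y = 0.274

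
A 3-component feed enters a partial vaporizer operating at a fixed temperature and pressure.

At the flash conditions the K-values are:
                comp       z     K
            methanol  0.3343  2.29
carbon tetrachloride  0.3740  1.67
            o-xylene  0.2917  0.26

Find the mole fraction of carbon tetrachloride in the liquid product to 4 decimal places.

x_carbon tetrachloride = 0.2615

Material balance + equilibrium reduce to Σ zᵢ(Kᵢ−1)/(1+β(Kᵢ−1)) = 0.
g(0) = ΣzᵢKᵢ − 1 = 0.4660 and g(1) = 1 − Σzᵢ/Kᵢ = -0.4919, so a root lies in (0, 1).
Newton iteration, β⁰ = 0.44:
  β = 0.4400: g = 0.14855, g' = -0.6777 → β = 0.6592
  β = 0.6592: g = -0.01456, g' = -0.8521 → β = 0.6421
  β = 0.6421: g = -0.00021, g' = -0.8284 → β = 0.6419
Converged at β = 0.6419.
Compositions from xᵢ = zᵢ/(1+β(Kᵢ−1)), yᵢ = Kᵢxᵢ:
  methanol: x = 0.1829, y = 0.4188
  carbon tetrachloride: x = 0.2615, y = 0.4368
  o-xylene: x = 0.5556, y = 0.1445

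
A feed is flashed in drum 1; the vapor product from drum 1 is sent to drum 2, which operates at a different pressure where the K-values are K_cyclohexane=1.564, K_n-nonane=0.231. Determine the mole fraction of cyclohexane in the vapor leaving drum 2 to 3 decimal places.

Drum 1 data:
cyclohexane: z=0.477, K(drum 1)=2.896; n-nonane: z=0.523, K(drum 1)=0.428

Drum 1:
Let ψ₁ = V/F and solve Σ zᵢ(Kᵢ−1)/(1+ψ₁(Kᵢ−1)) = 0.
g(0) = ΣzᵢKᵢ − 1 = 0.605 and g(1) = 1 − Σzᵢ/Kᵢ = -0.387, so a root lies in (0, 1).
Binary case is linear: z₁(K₁−1)(1+ψ₁(K₂−1)) + z₂(K₂−1)(1+ψ₁(K₁−1)) = 0
⇒ ψ₁ = [z₁(K₁−1)+z₂(K₂−1)] / [−(K₁−1)(K₂−1)] = 0.6052/1.0845 = 0.558
Drum-1 compositions:
  cyclohexane: x = 0.232, y = 0.671
  n-nonane: x = 0.768, y = 0.329
Drum-2 feed = drum-1 vapor: z₂ = (0.6712, 0.3288).
Drum 2:
Rachford–Rice: g(ψ₂) = Σ zᵢ(Kᵢ−1)/(1+ψ₂(Kᵢ−1)) = 0.
Feasibility: ΣzᵢKᵢ = 1.126, Σzᵢ/Kᵢ = 1.853 — both > 1, two phases present.
Binary case is linear: z₁(K₁−1)(1+ψ₂(K₂−1)) + z₂(K₂−1)(1+ψ₂(K₁−1)) = 0
⇒ ψ₂ = [z₁(K₁−1)+z₂(K₂−1)] / [−(K₁−1)(K₂−1)] = 0.1257/0.4337 = 0.290
  cyclohexane: x = 0.577, y = 0.902
  n-nonane: x = 0.423, y = 0.098

y_cyclohexane (drum 2) = 0.902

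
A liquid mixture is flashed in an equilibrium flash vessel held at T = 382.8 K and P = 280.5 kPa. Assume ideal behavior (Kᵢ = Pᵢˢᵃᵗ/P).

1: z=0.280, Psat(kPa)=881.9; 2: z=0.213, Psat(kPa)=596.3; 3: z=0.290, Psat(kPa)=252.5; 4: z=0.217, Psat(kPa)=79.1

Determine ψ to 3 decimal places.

ψ = 0.739

Raoult's law: Kᵢ = Pᵢˢᵃᵗ/P = Pᵢˢᵃᵗ/280.5.
  K_1 = 881.9/280.5 = 3.14403, K_2 = 596.3/280.5 = 2.12585, K_3 = 252.5/280.5 = 0.90018, K_4 = 79.1/280.5 = 0.28200
Rachford–Rice: g(ψ) = Σ zᵢ(Kᵢ−1)/(1+ψ(Kᵢ−1)) = 0.
g(0) = ΣzᵢKᵢ − 1 = 0.655 and g(1) = 1 − Σzᵢ/Kᵢ = -0.281, so a root lies in (0, 1).
Newton iteration, ψ⁰ = 0.5:
  ψ = 0.500: g = 0.1696, g' = -0.686 → ψ = 0.747
  ψ = 0.747: g = -0.0066, g' = -0.794 → ψ = 0.739
Converged at ψ = 0.739.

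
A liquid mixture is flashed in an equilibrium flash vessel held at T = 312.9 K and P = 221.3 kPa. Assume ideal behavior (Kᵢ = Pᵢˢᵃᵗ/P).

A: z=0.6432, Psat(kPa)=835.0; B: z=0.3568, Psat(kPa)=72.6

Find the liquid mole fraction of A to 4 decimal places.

Raoult's law: Kᵢ = Pᵢˢᵃᵗ/P = Pᵢˢᵃᵗ/221.3.
  K_A = 835.0/221.3 = 3.773159, K_B = 72.6/221.3 = 0.328061
Rachford–Rice: g(β) = Σ zᵢ(Kᵢ−1)/(1+β(Kᵢ−1)) = 0.
g(0) = ΣzᵢKᵢ − 1 = 1.5439 and g(1) = 1 − Σzᵢ/Kᵢ = -0.2581, so a root lies in (0, 1).
Binary case is linear: z₁(K₁−1)(1+β(K₂−1)) + z₂(K₂−1)(1+β(K₁−1)) = 0
⇒ β = [z₁(K₁−1)+z₂(K₂−1)] / [−(K₁−1)(K₂−1)] = 1.54395/1.86339 = 0.8286
Compositions from xᵢ = zᵢ/(1+β(Kᵢ−1)), yᵢ = Kᵢxᵢ:
  A: x = 0.1950, y = 0.7359
  B: x = 0.8050, y = 0.2641

x_A = 0.1950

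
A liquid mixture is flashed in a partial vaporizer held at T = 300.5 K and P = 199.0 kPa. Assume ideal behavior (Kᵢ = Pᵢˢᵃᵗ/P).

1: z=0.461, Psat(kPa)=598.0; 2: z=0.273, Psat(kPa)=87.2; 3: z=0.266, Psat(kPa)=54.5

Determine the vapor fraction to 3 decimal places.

ψ = 0.444

Raoult's law: Kᵢ = Pᵢˢᵃᵗ/P = Pᵢˢᵃᵗ/199.0.
  K_1 = 598.0/199.0 = 3.00503, K_2 = 87.2/199.0 = 0.43819, K_3 = 54.5/199.0 = 0.27387
Newton iteration, ψ⁰ = 0.5:
  ψ = 0.500: g = -0.0550, g' = -0.975 → ψ = 0.444
Converged at ψ = 0.444.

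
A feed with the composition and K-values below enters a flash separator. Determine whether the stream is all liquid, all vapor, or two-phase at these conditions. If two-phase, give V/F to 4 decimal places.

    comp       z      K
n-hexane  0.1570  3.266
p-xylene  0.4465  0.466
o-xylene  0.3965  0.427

ΣzᵢKᵢ = 0.8901; Σzᵢ/Kᵢ = 1.9348.
Since ΣzᵢKᵢ < 1 the mixture is below its bubble point — single liquid phase.

all liquid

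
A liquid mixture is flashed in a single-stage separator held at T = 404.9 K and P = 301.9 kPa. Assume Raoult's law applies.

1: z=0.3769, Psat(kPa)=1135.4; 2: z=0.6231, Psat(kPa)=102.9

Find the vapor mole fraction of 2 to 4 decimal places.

y_2 = 0.2751

Raoult's law: Kᵢ = Pᵢˢᵃᵗ/P = Pᵢˢᵃᵗ/301.9.
  K_1 = 1135.4/301.9 = 3.760848, K_2 = 102.9/301.9 = 0.340841
Material balance + equilibrium reduce to Σ zᵢ(Kᵢ−1)/(1+β(Kᵢ−1)) = 0.
Check two-phase: ΣzᵢKᵢ = 1.6298 > 1 and Σzᵢ/Kᵢ = 1.9283 > 1, so g(0) = 0.6298 > 0 and g(1) = -0.9283 < 0.
Binary case is linear: z₁(K₁−1)(1+β(K₂−1)) + z₂(K₂−1)(1+β(K₁−1)) = 0
⇒ β = [z₁(K₁−1)+z₂(K₂−1)] / [−(K₁−1)(K₂−1)] = 0.62984/1.81984 = 0.3461
Compositions from xᵢ = zᵢ/(1+β(Kᵢ−1)), yᵢ = Kᵢxᵢ:
  1: x = 0.1927, y = 0.7249
  2: x = 0.8073, y = 0.2751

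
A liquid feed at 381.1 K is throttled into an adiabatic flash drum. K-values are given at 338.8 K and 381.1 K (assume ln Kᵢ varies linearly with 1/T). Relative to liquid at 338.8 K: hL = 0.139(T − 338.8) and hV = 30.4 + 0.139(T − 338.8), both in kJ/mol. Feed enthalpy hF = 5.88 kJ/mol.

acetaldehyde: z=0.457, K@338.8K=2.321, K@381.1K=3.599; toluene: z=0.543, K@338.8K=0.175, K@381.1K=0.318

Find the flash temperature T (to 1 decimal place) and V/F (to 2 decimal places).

T = 342.3 K, V/F = 0.18

Adiabatic flash: solve Rachford–Rice at each trial T, then check hF = ψ·hV(T) + (1−ψ)·hL(T).
  T = 338.8 K: K = (2.321, 0.175), RR gives ψ = 0.143, H_out = 4.344 kJ/mol
  T = 381.1 K: K = (3.599, 0.318), RR gives ψ = 0.461, H_out = 19.899 kJ/mol
  T = 360.0 K: K = (2.929, 0.240), RR gives ψ = 0.320, H_out = 12.676 kJ/mol
  T = 349.4 K: K = (2.617, 0.206), RR gives ψ = 0.240, H_out = 8.761 kJ/mol
  T = 344.1 K: K = (2.467, 0.190), RR gives ψ = 0.194, H_out = 6.636 kJ/mol
  T = 341.5 K: K = (2.395, 0.183), RR gives ψ = 0.170, H_out = 5.536 kJ/mol
  T = 342.8 K: K = (2.431, 0.186), RR gives ψ = 0.182, H_out = 6.091 kJ/mol
Linear interpolation between T = 341.5 (H_out = 5.536) and T = 342.8 (H_out = 6.091) on hF = 5.88 gives T ≈ 342.3 K, at which ψ = 0.18.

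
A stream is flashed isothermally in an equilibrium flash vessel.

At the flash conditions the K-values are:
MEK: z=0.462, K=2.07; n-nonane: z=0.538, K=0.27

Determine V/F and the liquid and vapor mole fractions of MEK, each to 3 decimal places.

Material balance + equilibrium reduce to Σ zᵢ(Kᵢ−1)/(1+V/F(Kᵢ−1)) = 0.
Check two-phase: ΣzᵢKᵢ = 1.102 > 1 and Σzᵢ/Kᵢ = 2.216 > 1, so g(0) = 0.102 > 0 and g(1) = -1.216 < 0.
Newton iteration, V/F⁰ = 0.5:
  V/F = 0.500: g = -0.2964, g' = -0.936 → V/F = 0.183
  V/F = 0.183: g = -0.0400, g' = -0.752 → V/F = 0.130
Converged at V/F = 0.130.
Compositions from xᵢ = zᵢ/(1+V/F(Kᵢ−1)), yᵢ = Kᵢxᵢ:
  MEK: x = 0.406, y = 0.840
  n-nonane: x = 0.594, y = 0.161

V/F = 0.130, x_MEK = 0.406, y_MEK = 0.840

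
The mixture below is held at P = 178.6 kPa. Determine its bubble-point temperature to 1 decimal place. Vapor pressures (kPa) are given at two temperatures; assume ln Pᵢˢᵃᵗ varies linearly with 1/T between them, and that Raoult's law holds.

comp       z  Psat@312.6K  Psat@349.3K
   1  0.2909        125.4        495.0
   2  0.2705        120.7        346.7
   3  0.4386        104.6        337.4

T = 325.1 K

Bubble-point temperature: ΣzᵢPᵢˢᵃᵗ(T) = P. Interpolate ln Pᵢˢᵃᵗ = aᵢ + bᵢ/T.
  T = 312.6 K: ΣzᵢPᵢˢᵃᵗ = 115.01 kPa
  T = 349.3 K: ΣzᵢPᵢˢᵃᵗ = 385.76 kPa
  T = 331.0 K: ΣzᵢPᵢˢᵃᵗ = 217.74 kPa
  T = 321.8 K: ΣzᵢPᵢˢᵃᵗ = 159.61 kPa
  T = 326.4 K: ΣzᵢPᵢˢᵃᵗ = 186.80 kPa
  T = 324.1 K: ΣzᵢPᵢˢᵃᵗ = 172.76 kPa
Interpolating between 324.1 K and 326.4 K gives T ≈ 325.1 K.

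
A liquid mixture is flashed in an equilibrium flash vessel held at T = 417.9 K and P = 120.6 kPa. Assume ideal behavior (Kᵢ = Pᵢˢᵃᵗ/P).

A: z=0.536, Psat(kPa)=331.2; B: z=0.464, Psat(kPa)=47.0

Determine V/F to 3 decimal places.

Raoult's law: Kᵢ = Pᵢˢᵃᵗ/P = Pᵢˢᵃᵗ/120.6.
  K_A = 331.2/120.6 = 2.74627, K_B = 47.0/120.6 = 0.38972
Binary case is linear: z₁(K₁−1)(1+V/F(K₂−1)) + z₂(K₂−1)(1+V/F(K₁−1)) = 0
⇒ V/F = [z₁(K₁−1)+z₂(K₂−1)] / [−(K₁−1)(K₂−1)] = 0.6528/1.0657 = 0.613

V/F = 0.613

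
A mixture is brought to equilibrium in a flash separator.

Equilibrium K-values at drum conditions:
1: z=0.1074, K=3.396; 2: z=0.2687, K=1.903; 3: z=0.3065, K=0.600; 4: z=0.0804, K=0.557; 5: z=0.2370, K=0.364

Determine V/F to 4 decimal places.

Rachford–Rice: g(V/F) = Σ zᵢ(Kᵢ−1)/(1+V/F(Kᵢ−1)) = 0.
g(0) = ΣzᵢKᵢ − 1 = 0.1910 and g(1) = 1 − Σzᵢ/Kᵢ = -0.4791, so a root lies in (0, 1).
Newton iteration, V/F⁰ = 0.5:
  V/F = 0.5000: g = -0.13578, g' = -0.5404 → V/F = 0.2487
  V/F = 0.2487: g = 0.00414, g' = -0.6038 → V/F = 0.2556
Converged at V/F = 0.2556.

V/F = 0.2556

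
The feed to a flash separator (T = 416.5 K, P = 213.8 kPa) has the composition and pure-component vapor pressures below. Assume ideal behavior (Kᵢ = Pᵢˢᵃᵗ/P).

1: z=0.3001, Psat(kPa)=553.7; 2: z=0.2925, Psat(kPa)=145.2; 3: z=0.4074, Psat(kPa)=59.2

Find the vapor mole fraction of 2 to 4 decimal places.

y_2 = 0.2050

Raoult's law: Kᵢ = Pᵢˢᵃᵗ/P = Pᵢˢᵃᵗ/213.8.
  K_1 = 553.7/213.8 = 2.589804, K_2 = 145.2/213.8 = 0.679139, K_3 = 59.2/213.8 = 0.276894
Iterate (Newton) starting at ψ = 0.5:
  ψ = 0.5000: g = -0.30740, g' = -0.8008 → ψ = 0.1161
  ψ = 0.1161: g = -0.01633, g' = -0.8269 → ψ = 0.0964
  ψ = 0.0964: g = 0.00021, g' = -0.8485 → ψ = 0.0966
Converged at ψ = 0.0966.
Compositions from xᵢ = zᵢ/(1+ψ(Kᵢ−1)), yᵢ = Kᵢxᵢ:
  1: x = 0.2601, y = 0.6737
  2: x = 0.3019, y = 0.2050
  3: x = 0.4380, y = 0.1213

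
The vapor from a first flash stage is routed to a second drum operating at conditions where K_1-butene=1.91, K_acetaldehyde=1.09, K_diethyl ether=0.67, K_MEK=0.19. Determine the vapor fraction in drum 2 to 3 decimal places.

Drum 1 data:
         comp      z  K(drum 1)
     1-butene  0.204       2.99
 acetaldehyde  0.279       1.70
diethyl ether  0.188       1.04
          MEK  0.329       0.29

Drum 1:
Let ψ₁ = V/F and solve Σ zᵢ(Kᵢ−1)/(1+ψ₁(Kᵢ−1)) = 0.
g(0) = ΣzᵢKᵢ − 1 = 0.375 and g(1) = 1 − Σzᵢ/Kᵢ = -0.548, so a root lies in (0, 1).
Newton iteration, ψ₁⁰ = 0.5:
  ψ₁ = 0.500: g = -0.0066, g' = -0.677 → ψ₁ = 0.490
Converged at ψ₁ = 0.490.
Drum-1 compositions:
  1-butene: x = 0.103, y = 0.309
  acetaldehyde: x = 0.208, y = 0.353
  diethyl ether: x = 0.184, y = 0.192
  MEK: x = 0.505, y = 0.146
Drum-2 feed = drum-1 vapor: z₂ = (0.3088, 0.3531, 0.1918, 0.1463).
Drum 2:
Rachford–Rice: g(ψ₂) = Σ zᵢ(Kᵢ−1)/(1+ψ₂(Kᵢ−1)) = 0.
Feasibility: ΣzᵢKᵢ = 1.131, Σzᵢ/Kᵢ = 1.542 — both > 1, two phases present.
Newton–Raphson from ψ₂ = 0.31:
  ψ₂ = 0.310: g = 0.0213, g' = -0.355 → ψ₂ = 0.370
  ψ₂ = 0.370: g = -0.0004, g' = -0.369 → ψ₂ = 0.369
Converged at ψ₂ = 0.369.
  1-butene: x = 0.231, y = 0.442
  acetaldehyde: x = 0.342, y = 0.373
  diethyl ether: x = 0.218, y = 0.146
  MEK: x = 0.209, y = 0.040

V/F (drum 2) = 0.369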